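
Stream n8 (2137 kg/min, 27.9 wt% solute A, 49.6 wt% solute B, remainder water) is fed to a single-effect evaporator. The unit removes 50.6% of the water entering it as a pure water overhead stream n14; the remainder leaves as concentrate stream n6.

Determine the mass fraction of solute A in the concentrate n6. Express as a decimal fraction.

0.315

solute A is not removed: 2137×0.279 = 596.22 kg/min of solute A enters n6.
water entering = 2137×0.225 = 480.82 kg/min; overhead removed = 0.506×480.82 = 243.3 kg/min.
Concentrate = 2137 − 243.3 = 1893.7 kg/min.
Mass fraction = 596.22/1893.7 = 0.315.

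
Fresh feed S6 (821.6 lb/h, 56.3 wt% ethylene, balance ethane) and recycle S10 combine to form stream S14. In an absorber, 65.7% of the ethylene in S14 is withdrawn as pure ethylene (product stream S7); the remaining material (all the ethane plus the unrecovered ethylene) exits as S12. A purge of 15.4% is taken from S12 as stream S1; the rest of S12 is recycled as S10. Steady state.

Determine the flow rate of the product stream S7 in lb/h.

428.1 lb/h

ethylene in S14: m_A = 821.6×0.563 + (1−0.154)·(1−0.657)·m_A, so m_A = 462.56/0.7098 = 651.66 lb/h.
Product S7 = 0.657×651.66 = 428.14 lb/h.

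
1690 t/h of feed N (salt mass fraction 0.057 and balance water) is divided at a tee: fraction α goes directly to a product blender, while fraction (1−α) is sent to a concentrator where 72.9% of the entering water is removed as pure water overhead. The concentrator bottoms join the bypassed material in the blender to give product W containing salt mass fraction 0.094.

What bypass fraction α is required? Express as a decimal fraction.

0.427

All 1690×0.057 = 96.33 t/h of salt reaches W, so W = 96.33/0.094 = 1024.8 t/h and vapour = 665.21 t/h.
The evaporator receives (1−α)·1690 of feed at 0.943 water and removes 0.729 of that water:
0.729×0.943×(1−α)×1690 = 665.21
(1−α) = 665.21/1161.8 = 0.5726;  α = 0.4274.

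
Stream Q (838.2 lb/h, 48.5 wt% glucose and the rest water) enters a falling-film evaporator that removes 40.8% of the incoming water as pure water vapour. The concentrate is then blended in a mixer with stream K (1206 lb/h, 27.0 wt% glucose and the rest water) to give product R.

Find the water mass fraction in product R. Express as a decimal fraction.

Vapour removed = 0.408×0.515×838.2 = 176.12 lb/h; concentrate = 662.08 lb/h.
water reaching the mixer = 255.55 (from concentrate) + 1206×0.730 = 1135.9 lb/h.
Product flow = 662.08 + 1206 = 1868.1 lb/h; water fraction = 0.6081.

0.6081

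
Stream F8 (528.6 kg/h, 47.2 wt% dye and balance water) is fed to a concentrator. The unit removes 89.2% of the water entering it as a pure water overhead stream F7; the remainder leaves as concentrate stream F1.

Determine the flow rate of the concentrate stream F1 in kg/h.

water entering = 528.6×0.528 = 279.1 kg/h; overhead removed = 0.892×279.1 = 248.96 kg/h.
Concentrate = 528.6 − 248.96 = 279.64 kg/h.

279.6 kg/h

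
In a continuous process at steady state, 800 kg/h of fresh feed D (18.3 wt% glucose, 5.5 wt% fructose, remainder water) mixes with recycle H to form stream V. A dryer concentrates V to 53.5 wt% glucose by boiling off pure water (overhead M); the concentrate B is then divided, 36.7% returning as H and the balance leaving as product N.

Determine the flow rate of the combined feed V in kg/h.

958.7 kg/h

Overall glucose balance (none leaves overhead): glucose in fresh feed = glucose in product, i.e. 800×0.183 = (1−0.367)·B·0.535.
B = 146.4/(0.535×0.633) = 432.3 kg/h.
Recycle H = 0.367×432.3 = 158.65 kg/h.
Combined feed V = 800 + 158.65 = 958.65 kg/h.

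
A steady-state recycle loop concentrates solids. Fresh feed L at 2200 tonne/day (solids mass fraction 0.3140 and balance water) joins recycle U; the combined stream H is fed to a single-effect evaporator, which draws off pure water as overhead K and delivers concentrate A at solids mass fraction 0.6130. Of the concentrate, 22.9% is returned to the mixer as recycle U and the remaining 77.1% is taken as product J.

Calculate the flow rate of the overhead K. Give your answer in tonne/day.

Overall solids balance (none leaves overhead): solids in fresh feed = solids in product, i.e. 2200×0.314 = (1−0.229)·A·0.613.
A = 690.8/(0.613×0.771) = 1461.6 tonne/day.
Recycle U = 0.229×1461.6 = 334.71 tonne/day.
Combined feed H = 2200 + 334.71 = 2534.7 tonne/day.
Overhead K = H − A = 2534.7 − 1461.6 = 1073.1 tonne/day.

1073 tonne/day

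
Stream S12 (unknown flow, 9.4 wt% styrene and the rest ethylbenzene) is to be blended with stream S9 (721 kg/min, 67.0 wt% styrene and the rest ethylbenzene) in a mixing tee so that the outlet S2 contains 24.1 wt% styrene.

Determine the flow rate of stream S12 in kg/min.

2104 kg/min

Let S12 be the unknown flow. Total out = 721 + S12.
styrene balance: 483.07 + 0.094·S12 = 0.241·(721 + S12)
(0.094 − 0.241)·S12 = 0.241×721 − 483.07 = -309.31
S12 = -309.31 / -0.147 = 2104.1 kg/min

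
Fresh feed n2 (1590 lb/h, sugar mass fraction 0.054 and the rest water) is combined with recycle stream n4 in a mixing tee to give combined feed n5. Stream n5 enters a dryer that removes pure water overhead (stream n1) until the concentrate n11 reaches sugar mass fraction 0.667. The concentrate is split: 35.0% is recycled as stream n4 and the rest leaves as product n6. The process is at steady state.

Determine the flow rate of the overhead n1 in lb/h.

1461 lb/h

Overall sugar balance (none leaves overhead): sugar in fresh feed = sugar in product, i.e. 1590×0.054 = (1−0.350)·n11·0.667.
n11 = 85.86/(0.667×0.650) = 198.04 lb/h.
Recycle n4 = 0.350×198.04 = 69.314 lb/h.
Combined feed n5 = 1590 + 69.314 = 1659.3 lb/h.
Overhead n1 = n5 − n11 = 1659.3 − 198.04 = 1461.3 lb/h.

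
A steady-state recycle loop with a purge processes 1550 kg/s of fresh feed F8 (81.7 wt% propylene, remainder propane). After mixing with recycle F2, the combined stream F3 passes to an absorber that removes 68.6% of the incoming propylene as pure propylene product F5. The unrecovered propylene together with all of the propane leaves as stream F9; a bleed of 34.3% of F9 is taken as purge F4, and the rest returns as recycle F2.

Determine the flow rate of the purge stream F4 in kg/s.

propane enters only via F8 and leaves only via the purge: 1550×0.183 = 0.343×(propane in F9), and the absorber passes all propane, so propane in F3 = propane in F9 = 826.97 kg/s.
propylene in F3: m_A = 1550×0.817 + (1−0.343)·(1−0.686)·m_A, so m_A = 1266.3/0.7937 = 1595.5 kg/s.
F9 = (1−0.686)×1595.5 + 826.97 = 1328 kg/s.
Purge F4 = 0.343×1328 = 455.49 kg/s.

455.5 kg/s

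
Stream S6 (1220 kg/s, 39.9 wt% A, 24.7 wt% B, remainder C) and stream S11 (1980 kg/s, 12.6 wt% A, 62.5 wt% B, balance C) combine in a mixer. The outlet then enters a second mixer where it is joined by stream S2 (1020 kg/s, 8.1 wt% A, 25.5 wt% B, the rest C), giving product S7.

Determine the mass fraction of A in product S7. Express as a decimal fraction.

Overall, product flow = 4220 kg/s.
A in = 1220×0.399 + 1980×0.126 + 1020×0.081 = 818.88 kg/s.
A fraction in S7 = 0.1940.

0.1940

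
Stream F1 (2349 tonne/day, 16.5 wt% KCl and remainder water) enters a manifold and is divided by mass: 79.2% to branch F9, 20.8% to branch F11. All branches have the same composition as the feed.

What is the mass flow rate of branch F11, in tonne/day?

Branch F11 flow = 0.208×2349 = 488.59 tonne/day.

488.6 tonne/day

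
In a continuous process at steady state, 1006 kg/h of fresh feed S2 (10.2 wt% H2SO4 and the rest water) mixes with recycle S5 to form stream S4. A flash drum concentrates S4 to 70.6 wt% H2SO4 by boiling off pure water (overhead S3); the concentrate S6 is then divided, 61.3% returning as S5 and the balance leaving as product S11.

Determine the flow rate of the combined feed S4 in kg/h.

1236 kg/h

Overall H2SO4 balance (none leaves overhead): H2SO4 in fresh feed = H2SO4 in product, i.e. 1006×0.102 = (1−0.613)·S6·0.706.
S6 = 102.61/(0.706×0.387) = 375.56 kg/h.
Recycle S5 = 0.613×375.56 = 230.22 kg/h.
Combined feed S4 = 1006 + 230.22 = 1236.2 kg/h.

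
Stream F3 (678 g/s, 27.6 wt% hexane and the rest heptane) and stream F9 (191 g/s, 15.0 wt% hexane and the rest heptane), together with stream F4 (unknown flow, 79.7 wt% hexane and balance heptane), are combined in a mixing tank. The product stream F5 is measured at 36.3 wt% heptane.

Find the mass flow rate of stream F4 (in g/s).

Let F4 be the unknown flow. Total out = 869 + F4.
heptane balance: 653.22 + 0.203·F4 = 0.363·(869 + F4)
(0.203 − 0.363)·F4 = 0.363×869 − 653.22 = -337.77
F4 = -337.77 / -0.160 = 2111.1 g/s

2111 g/s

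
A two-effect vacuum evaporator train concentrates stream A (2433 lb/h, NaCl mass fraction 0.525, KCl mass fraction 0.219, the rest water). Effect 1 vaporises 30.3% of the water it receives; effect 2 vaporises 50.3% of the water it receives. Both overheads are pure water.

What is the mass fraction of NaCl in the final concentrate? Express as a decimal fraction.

water in feed = 2433×0.256 = 622.85 lb/h.
After stage 1: water left = (1−0.303)×622.85 = 434.13; stream total = 2244.3 lb/h.
After stage 2: water left = (1−0.503)×434.13 = 215.76; final concentrate = 2025.9 lb/h.
NaCl fraction = 1277.3/2025.9 = 0.630.

0.630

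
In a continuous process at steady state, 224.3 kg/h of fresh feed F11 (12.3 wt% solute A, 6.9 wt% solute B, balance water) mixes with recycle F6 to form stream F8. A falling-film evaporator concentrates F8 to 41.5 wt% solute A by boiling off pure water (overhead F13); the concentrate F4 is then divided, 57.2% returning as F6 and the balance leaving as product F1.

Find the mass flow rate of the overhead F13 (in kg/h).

157.8 kg/h

Overall solute A balance (none leaves overhead): solute A in fresh feed = solute A in product, i.e. 224.3×0.123 = (1−0.572)·F4·0.415.
F4 = 27.589/(0.415×0.428) = 155.33 kg/h.
Recycle F6 = 0.572×155.33 = 88.846 kg/h.
Combined feed F8 = 224.3 + 88.846 = 313.15 kg/h.
Overhead F13 = F8 − F4 = 313.15 − 155.33 = 157.82 kg/h.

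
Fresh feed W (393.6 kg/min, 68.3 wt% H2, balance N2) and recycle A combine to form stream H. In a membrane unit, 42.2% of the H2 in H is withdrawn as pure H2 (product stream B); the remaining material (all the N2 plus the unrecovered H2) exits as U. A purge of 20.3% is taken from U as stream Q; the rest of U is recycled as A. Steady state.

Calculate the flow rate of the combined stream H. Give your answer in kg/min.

1113 kg/min

N2 enters only via W and leaves only via the purge: 393.6×0.317 = 0.203×(N2 in U), and the membrane unit passes all N2, so N2 in H = N2 in U = 614.64 kg/min.
H2 in H: m_A = 393.6×0.683 + (1−0.203)·(1−0.422)·m_A, so m_A = 268.83/0.5393 = 498.45 kg/min.
H = 498.45 + 614.64 = 1113.1 kg/min.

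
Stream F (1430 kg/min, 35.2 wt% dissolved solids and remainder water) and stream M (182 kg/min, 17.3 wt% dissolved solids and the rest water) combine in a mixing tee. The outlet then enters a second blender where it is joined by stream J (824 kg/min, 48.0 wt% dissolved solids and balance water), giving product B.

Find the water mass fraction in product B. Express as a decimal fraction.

0.6181

Overall, product flow = 2436 kg/min.
water in = 1430×0.648 + 182×0.827 + 824×0.520 = 1505.6 kg/min.
water fraction in B = 0.6181.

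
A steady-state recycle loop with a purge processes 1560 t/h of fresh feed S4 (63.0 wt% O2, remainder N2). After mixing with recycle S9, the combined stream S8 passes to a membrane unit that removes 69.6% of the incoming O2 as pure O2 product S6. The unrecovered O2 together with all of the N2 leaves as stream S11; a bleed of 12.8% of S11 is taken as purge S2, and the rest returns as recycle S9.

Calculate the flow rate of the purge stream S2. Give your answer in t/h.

629.2 t/h

N2 enters only via S4 and leaves only via the purge: 1560×0.370 = 0.128×(N2 in S11), and the membrane unit passes all N2, so N2 in S8 = N2 in S11 = 4509.4 t/h.
O2 in S8: m_A = 1560×0.630 + (1−0.128)·(1−0.696)·m_A, so m_A = 982.8/0.7349 = 1337.3 t/h.
S11 = (1−0.696)×1337.3 + 4509.4 = 4915.9 t/h.
Purge S2 = 0.128×4915.9 = 629.24 t/h.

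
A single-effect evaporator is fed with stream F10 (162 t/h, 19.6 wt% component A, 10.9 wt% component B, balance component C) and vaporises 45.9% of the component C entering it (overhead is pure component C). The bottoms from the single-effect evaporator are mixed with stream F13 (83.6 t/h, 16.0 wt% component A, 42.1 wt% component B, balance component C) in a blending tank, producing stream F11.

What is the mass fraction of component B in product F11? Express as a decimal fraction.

Vapour removed = 0.459×0.695×162 = 51.679 t/h; concentrate = 110.32 t/h.
component B reaching the mixer = 17.658 (from concentrate) + 83.6×0.421 = 52.854 t/h.
Product flow = 110.32 + 83.6 = 193.92 t/h; component B fraction = 0.273.

0.273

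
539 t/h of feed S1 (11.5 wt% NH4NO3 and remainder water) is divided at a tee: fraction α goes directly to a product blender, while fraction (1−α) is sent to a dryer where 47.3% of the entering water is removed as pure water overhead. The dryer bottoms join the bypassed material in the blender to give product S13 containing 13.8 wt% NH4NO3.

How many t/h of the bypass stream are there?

All 539×0.115 = 61.985 t/h of NH4NO3 reaches S13, so S13 = 61.985/0.138 = 449.17 t/h and vapour = 89.833 t/h.
The evaporator receives (1−α)·539 of feed at 0.885 water and removes 0.473 of that water:
0.473×0.885×(1−α)×539 = 89.833
(1−α) = 89.833/225.63 = 0.3981;  α = 0.6019.
Bypass flow = 0.6019×539 = 324.4 t/h.

324.4 t/h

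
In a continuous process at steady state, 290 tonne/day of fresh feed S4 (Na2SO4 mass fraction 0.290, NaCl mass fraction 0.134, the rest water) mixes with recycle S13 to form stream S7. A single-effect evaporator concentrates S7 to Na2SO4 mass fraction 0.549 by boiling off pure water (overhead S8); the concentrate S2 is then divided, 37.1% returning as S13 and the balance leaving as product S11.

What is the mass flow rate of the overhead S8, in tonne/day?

136.8 tonne/day

Overall Na2SO4 balance (none leaves overhead): Na2SO4 in fresh feed = Na2SO4 in product, i.e. 290×0.290 = (1−0.371)·S2·0.549.
S2 = 84.1/(0.549×0.629) = 243.54 tonne/day.
Recycle S13 = 0.371×243.54 = 90.354 tonne/day.
Combined feed S7 = 290 + 90.354 = 380.35 tonne/day.
Overhead S8 = S7 − S2 = 380.35 − 243.54 = 136.81 tonne/day.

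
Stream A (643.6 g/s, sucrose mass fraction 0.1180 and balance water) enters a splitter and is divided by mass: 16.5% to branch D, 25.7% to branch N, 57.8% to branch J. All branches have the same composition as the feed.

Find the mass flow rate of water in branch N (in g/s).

145.9 g/s

Branch N total = 0.257×643.6 = 165.41 g/s.
water in N = 0.882×165.41 = 145.89 g/s.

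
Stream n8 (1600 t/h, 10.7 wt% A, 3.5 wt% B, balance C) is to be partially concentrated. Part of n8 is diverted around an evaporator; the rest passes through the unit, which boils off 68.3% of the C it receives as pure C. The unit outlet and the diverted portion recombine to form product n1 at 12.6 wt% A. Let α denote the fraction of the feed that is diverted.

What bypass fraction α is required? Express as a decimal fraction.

0.743

All 1600×0.107 = 171.2 t/h of A reaches n1, so n1 = 171.2/0.126 = 1358.7 t/h and vapour = 241.27 t/h.
The evaporator receives (1−α)·1600 of feed at 0.858 C and removes 0.683 of that C:
0.683×0.858×(1−α)×1600 = 241.27
(1−α) = 241.27/937.62 = 0.2573;  α = 0.7427.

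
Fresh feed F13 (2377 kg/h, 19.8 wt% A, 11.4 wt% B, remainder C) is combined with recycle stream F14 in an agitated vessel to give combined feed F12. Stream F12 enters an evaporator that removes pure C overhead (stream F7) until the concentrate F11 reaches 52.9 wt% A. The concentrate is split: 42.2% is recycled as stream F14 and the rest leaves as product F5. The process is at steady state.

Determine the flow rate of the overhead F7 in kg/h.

Overall A balance (none leaves overhead): A in fresh feed = A in product, i.e. 2377×0.198 = (1−0.422)·F11·0.529.
F11 = 470.65/(0.529×0.578) = 1539.3 kg/h.
Recycle F14 = 0.422×1539.3 = 649.57 kg/h.
Combined feed F12 = 2377 + 649.57 = 3026.6 kg/h.
Overhead F7 = F12 − F11 = 3026.6 − 1539.3 = 1487.3 kg/h.

1487 kg/h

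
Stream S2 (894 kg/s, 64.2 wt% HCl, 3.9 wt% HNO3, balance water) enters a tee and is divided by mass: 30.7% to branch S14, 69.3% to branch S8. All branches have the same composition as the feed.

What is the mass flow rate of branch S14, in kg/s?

Branch S14 flow = 0.307×894 = 274.46 kg/s.

274.5 kg/s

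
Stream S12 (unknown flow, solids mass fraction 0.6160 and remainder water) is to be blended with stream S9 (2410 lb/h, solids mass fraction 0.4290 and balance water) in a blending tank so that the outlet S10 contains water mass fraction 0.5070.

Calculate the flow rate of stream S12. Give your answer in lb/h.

Let S12 be the unknown flow. Total out = 2410 + S12.
water balance: 1376.1 + 0.384·S12 = 0.507·(2410 + S12)
(0.384 − 0.507)·S12 = 0.507×2410 − 1376.1 = -154.24
S12 = -154.24 / -0.123 = 1254 lb/h

1254 lb/h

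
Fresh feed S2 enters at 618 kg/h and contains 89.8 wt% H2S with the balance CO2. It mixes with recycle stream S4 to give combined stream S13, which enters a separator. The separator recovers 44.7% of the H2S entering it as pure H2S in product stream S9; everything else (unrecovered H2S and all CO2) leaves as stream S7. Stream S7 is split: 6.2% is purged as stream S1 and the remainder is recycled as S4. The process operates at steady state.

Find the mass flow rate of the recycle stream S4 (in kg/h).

1552 kg/h

CO2 enters only via S2 and leaves only via the purge: 618×0.102 = 0.062×(CO2 in S7), and the separator passes all CO2, so CO2 in S13 = CO2 in S7 = 1016.7 kg/h.
H2S in S13: m_A = 618×0.898 + (1−0.062)·(1−0.447)·m_A, so m_A = 554.96/0.4813 = 1153.1 kg/h.
S7 = (1−0.447)×1153.1 + 1016.7 = 1654.4 kg/h.
Recycle S4 = (1−0.062)×1654.4 = 1551.8 kg/h.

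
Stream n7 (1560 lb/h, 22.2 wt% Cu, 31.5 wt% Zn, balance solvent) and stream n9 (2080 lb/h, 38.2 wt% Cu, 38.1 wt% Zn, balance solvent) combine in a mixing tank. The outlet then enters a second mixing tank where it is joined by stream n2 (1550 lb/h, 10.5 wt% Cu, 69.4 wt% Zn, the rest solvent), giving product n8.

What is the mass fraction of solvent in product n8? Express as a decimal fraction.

0.294

Overall, product flow = 5190 lb/h.
solvent in = 1560×0.463 + 2080×0.237 + 1550×0.201 = 1526.8 lb/h.
solvent fraction in n8 = 0.294.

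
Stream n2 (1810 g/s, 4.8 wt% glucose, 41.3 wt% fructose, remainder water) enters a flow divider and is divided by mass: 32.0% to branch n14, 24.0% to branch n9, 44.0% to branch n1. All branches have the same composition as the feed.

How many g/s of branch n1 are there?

Branch n1 flow = 0.440×1810 = 796.4 g/s.

796.4 g/s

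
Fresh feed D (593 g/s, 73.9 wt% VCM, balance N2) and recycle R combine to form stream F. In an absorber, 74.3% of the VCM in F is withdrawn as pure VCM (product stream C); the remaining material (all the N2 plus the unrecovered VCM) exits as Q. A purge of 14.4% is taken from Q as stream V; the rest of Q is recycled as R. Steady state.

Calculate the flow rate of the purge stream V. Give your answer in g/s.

N2 enters only via D and leaves only via the purge: 593×0.261 = 0.144×(N2 in Q), and the absorber passes all N2, so N2 in F = N2 in Q = 1074.8 g/s.
VCM in F: m_A = 593×0.739 + (1−0.144)·(1−0.743)·m_A, so m_A = 438.23/0.7800 = 561.82 g/s.
Q = (1−0.743)×561.82 + 1074.8 = 1219.2 g/s.
Purge V = 0.144×1219.2 = 175.56 g/s.

175.6 g/s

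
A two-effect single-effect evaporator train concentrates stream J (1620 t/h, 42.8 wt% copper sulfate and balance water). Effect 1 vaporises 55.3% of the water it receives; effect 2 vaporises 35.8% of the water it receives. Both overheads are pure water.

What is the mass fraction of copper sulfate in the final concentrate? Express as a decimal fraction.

0.723

water in feed = 1620×0.572 = 926.64 t/h.
After stage 1: water left = (1−0.553)×926.64 = 414.21; stream total = 1107.6 t/h.
After stage 2: water left = (1−0.358)×414.21 = 265.92; final concentrate = 959.28 t/h.
copper sulfate fraction = 693.36/959.28 = 0.723.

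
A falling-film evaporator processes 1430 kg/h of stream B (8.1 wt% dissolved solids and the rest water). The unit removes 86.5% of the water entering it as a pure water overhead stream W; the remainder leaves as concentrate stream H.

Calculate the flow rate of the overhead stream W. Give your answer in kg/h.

1137 kg/h

water entering = 1430×0.919 = 1314.2 kg/h; overhead removed = 0.865×1314.2 = 1136.8 kg/h.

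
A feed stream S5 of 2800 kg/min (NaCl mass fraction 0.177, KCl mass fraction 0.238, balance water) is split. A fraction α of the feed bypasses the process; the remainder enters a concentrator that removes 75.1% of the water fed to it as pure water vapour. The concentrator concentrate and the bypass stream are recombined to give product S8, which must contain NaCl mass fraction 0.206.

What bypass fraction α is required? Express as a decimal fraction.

0.680

All 2800×0.177 = 495.6 kg/min of NaCl reaches S8, so S8 = 495.6/0.206 = 2405.8 kg/min and vapour = 394.17 kg/min.
The evaporator receives (1−α)·2800 of feed at 0.585 water and removes 0.751 of that water:
0.751×0.585×(1−α)×2800 = 394.17
(1−α) = 394.17/1230.1 = 0.3204;  α = 0.6796.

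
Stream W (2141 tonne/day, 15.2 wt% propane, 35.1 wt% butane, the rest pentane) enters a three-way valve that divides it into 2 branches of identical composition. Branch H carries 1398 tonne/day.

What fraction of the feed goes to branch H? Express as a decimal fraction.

Fraction to H = 1398/2141 = 0.6530.

0.653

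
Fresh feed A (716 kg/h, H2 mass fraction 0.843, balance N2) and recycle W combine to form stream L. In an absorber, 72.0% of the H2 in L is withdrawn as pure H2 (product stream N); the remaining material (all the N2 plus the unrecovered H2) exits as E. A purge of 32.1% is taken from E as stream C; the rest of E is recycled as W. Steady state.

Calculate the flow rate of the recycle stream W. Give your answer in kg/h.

379.5 kg/h

N2 enters only via A and leaves only via the purge: 716×0.157 = 0.321×(N2 in E), and the absorber passes all N2, so N2 in L = N2 in E = 350.19 kg/h.
H2 in L: m_A = 716×0.843 + (1−0.321)·(1−0.720)·m_A, so m_A = 603.59/0.8099 = 745.28 kg/h.
E = (1−0.720)×745.28 + 350.19 = 558.87 kg/h.
Recycle W = (1−0.321)×558.87 = 379.47 kg/h.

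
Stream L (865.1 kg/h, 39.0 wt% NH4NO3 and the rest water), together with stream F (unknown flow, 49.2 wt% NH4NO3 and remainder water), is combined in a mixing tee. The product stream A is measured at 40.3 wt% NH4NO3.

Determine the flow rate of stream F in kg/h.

126.4 kg/h

Let F be the unknown flow. Total out = 865.1 + F.
NH4NO3 balance: 337.39 + 0.492·F = 0.403·(865.1 + F)
(0.492 − 0.403)·F = 0.403×865.1 − 337.39 = 11.246
F = 11.246 / 0.089 = 126.36 kg/h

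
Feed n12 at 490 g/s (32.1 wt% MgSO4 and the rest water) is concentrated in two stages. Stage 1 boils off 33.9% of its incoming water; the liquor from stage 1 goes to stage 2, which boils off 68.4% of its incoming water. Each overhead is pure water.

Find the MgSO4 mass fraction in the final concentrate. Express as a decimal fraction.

water in feed = 490×0.679 = 332.71 g/s.
After stage 1: water left = (1−0.339)×332.71 = 219.92; stream total = 377.21 g/s.
After stage 2: water left = (1−0.684)×219.92 = 69.495; final concentrate = 226.79 g/s.
MgSO4 fraction = 157.29/226.79 = 0.694.

0.694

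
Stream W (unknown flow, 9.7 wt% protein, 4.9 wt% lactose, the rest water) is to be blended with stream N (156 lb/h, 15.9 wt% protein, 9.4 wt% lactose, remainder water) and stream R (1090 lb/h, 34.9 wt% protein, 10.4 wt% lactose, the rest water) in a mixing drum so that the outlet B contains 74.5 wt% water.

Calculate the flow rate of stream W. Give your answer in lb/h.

1977 lb/h

Let W be the unknown flow. Total out = 1246 + W.
water balance: 712.76 + 0.854·W = 0.745·(1246 + W)
(0.854 − 0.745)·W = 0.745×1246 − 712.76 = 215.51
W = 215.51 / 0.109 = 1977.1 lb/h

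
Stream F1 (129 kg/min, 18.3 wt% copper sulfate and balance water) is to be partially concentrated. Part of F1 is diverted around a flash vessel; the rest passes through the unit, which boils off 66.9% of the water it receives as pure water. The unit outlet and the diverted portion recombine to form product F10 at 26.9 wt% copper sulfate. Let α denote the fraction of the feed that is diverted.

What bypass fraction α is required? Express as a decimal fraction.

0.415

All 129×0.183 = 23.607 kg/min of copper sulfate reaches F10, so F10 = 23.607/0.269 = 87.758 kg/min and vapour = 41.242 kg/min.
The evaporator receives (1−α)·129 of feed at 0.817 water and removes 0.669 of that water:
0.669×0.817×(1−α)×129 = 41.242
(1−α) = 41.242/70.508 = 0.5849;  α = 0.4151.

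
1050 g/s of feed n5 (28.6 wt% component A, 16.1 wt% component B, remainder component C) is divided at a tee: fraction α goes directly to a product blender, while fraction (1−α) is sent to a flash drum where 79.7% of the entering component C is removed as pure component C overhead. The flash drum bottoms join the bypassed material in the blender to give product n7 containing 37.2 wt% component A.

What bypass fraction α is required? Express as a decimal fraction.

0.475

All 1050×0.286 = 300.3 g/s of component A reaches n7, so n7 = 300.3/0.372 = 807.26 g/s and vapour = 242.74 g/s.
The evaporator receives (1−α)·1050 of feed at 0.553 component C and removes 0.797 of that component C:
0.797×0.553×(1−α)×1050 = 242.74
(1−α) = 242.74/462.78 = 0.5245;  α = 0.4755.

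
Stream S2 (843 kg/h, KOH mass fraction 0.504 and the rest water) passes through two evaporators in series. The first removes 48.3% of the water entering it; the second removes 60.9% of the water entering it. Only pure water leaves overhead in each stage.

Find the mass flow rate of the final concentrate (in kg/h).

water in feed = 843×0.496 = 418.13 kg/h.
After stage 1: water left = (1−0.483)×418.13 = 216.17; stream total = 641.04 kg/h.
After stage 2: water left = (1−0.609)×216.17 = 84.523; final concentrate = 509.4 kg/h.

509.4 kg/h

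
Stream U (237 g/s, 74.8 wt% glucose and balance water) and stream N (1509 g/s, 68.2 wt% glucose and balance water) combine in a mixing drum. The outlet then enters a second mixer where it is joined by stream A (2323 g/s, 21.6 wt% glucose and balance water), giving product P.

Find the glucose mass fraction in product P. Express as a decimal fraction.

0.420

Overall, product flow = 4069 g/s.
glucose in = 237×0.748 + 1509×0.682 + 2323×0.216 = 1708.2 g/s.
glucose fraction in P = 0.420.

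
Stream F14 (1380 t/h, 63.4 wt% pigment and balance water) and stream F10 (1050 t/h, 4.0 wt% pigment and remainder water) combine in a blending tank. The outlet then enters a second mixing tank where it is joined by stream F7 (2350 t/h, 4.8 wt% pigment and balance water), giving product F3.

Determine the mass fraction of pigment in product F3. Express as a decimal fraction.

0.2154

Overall, product flow = 4780 t/h.
pigment in = 1380×0.634 + 1050×0.040 + 2350×0.048 = 1029.7 t/h.
pigment fraction in F3 = 0.2154.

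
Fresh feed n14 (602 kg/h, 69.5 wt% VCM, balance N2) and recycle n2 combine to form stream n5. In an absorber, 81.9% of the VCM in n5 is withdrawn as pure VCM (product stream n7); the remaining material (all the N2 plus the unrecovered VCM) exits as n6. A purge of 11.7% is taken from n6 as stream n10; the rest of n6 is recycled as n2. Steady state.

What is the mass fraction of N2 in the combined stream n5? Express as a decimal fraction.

0.759

N2 enters only via n14 and leaves only via the purge: 602×0.305 = 0.117×(N2 in n6), and the absorber passes all N2, so N2 in n5 = N2 in n6 = 1569.3 kg/h.
VCM in n5: m_A = 602×0.695 + (1−0.117)·(1−0.819)·m_A, so m_A = 418.39/0.8402 = 497.98 kg/h.
n5 = 497.98 + 1569.3 = 2067.3 kg/h.
N2 fraction in n5 = 1569.3/2067.3 = 0.759.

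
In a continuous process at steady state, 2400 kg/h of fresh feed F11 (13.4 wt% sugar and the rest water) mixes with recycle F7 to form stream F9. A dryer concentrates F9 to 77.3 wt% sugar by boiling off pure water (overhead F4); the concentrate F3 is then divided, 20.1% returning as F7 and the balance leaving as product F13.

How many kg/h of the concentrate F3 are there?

Overall sugar balance (none leaves overhead): sugar in fresh feed = sugar in product, i.e. 2400×0.134 = (1−0.201)·F3·0.773.
F3 = 321.6/(0.773×0.799) = 520.7 kg/h.

520.7 kg/h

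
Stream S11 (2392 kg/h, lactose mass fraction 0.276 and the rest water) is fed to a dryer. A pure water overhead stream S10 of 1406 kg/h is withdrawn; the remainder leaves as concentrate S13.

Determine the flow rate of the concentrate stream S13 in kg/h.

986 kg/h

Concentrate = 2392 − 1406 = 986 kg/h.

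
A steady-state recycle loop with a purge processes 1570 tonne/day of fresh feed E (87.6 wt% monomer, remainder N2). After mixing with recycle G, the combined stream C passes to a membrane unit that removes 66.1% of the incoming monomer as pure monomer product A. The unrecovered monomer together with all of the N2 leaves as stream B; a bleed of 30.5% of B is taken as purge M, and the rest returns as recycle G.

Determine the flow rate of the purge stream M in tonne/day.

N2 enters only via E and leaves only via the purge: 1570×0.124 = 0.305×(N2 in B), and the membrane unit passes all N2, so N2 in C = N2 in B = 638.3 tonne/day.
monomer in C: m_A = 1570×0.876 + (1−0.305)·(1−0.661)·m_A, so m_A = 1375.3/0.7644 = 1799.2 tonne/day.
B = (1−0.661)×1799.2 + 638.3 = 1248.2 tonne/day.
Purge M = 0.305×1248.2 = 380.71 tonne/day.

380.7 tonne/day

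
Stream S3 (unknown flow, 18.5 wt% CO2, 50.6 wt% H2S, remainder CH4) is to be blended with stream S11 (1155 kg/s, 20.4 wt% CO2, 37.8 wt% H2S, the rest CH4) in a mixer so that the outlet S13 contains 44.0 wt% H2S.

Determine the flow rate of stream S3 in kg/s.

1085 kg/s

Let S3 be the unknown flow. Total out = 1155 + S3.
H2S balance: 436.59 + 0.506·S3 = 0.440·(1155 + S3)
(0.506 − 0.440)·S3 = 0.440×1155 − 436.59 = 71.61
S3 = 71.61 / 0.066 = 1085 kg/s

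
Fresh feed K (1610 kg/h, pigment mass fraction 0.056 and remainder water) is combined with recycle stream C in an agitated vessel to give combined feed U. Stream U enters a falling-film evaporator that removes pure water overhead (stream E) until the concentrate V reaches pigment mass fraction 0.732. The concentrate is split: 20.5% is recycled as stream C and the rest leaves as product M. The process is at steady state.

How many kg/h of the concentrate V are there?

154.9 kg/h

Overall pigment balance (none leaves overhead): pigment in fresh feed = pigment in product, i.e. 1610×0.056 = (1−0.205)·V·0.732.
V = 90.16/(0.732×0.795) = 154.93 kg/h.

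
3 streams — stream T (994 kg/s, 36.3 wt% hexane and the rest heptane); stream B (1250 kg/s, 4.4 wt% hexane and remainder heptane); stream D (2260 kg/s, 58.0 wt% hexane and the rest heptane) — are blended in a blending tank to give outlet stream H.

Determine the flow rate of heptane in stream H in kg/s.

2777 kg/s

heptane out = heptane in = 994×0.637 + 1250×0.956 + 2260×0.420 = 2777.4 kg/s.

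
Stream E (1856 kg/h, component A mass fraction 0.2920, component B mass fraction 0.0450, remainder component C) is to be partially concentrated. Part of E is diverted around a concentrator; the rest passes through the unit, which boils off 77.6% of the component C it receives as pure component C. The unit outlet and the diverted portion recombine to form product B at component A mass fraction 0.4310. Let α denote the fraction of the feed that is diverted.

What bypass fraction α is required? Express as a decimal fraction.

All 1856×0.292 = 541.95 kg/h of component A reaches B, so B = 541.95/0.431 = 1257.4 kg/h and vapour = 598.57 kg/h.
The evaporator receives (1−α)·1856 of feed at 0.663 component C and removes 0.776 of that component C:
0.776×0.663×(1−α)×1856 = 598.57
(1−α) = 598.57/954.89 = 0.6268;  α = 0.3732.

0.373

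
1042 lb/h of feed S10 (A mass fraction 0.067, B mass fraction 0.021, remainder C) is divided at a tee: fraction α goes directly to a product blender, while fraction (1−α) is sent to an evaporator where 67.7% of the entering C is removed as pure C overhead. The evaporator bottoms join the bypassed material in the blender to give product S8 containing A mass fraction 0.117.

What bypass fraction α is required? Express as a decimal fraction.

0.308

All 1042×0.067 = 69.814 lb/h of A reaches S8, so S8 = 69.814/0.117 = 596.7 lb/h and vapour = 445.3 lb/h.
The evaporator receives (1−α)·1042 of feed at 0.912 C and removes 0.677 of that C:
0.677×0.912×(1−α)×1042 = 445.3
(1−α) = 445.3/643.36 = 0.6922;  α = 0.3078.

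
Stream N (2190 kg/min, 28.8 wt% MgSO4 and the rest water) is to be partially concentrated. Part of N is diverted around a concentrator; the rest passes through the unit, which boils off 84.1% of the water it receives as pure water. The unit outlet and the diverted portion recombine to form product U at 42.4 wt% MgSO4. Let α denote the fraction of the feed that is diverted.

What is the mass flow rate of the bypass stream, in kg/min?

All 2190×0.288 = 630.72 kg/min of MgSO4 reaches U, so U = 630.72/0.424 = 1487.5 kg/min and vapour = 702.45 kg/min.
The evaporator receives (1−α)·2190 of feed at 0.712 water and removes 0.841 of that water:
0.841×0.712×(1−α)×2190 = 702.45
(1−α) = 702.45/1311.4 = 0.5357;  α = 0.4643.
Bypass flow = 0.4643×2190 = 1016.9 kg/min.

1017 kg/min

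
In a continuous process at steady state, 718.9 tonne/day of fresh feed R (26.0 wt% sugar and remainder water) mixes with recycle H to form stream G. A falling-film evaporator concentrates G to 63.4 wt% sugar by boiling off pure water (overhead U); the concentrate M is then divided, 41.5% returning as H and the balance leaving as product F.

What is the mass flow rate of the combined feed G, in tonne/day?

928 tonne/day

Overall sugar balance (none leaves overhead): sugar in fresh feed = sugar in product, i.e. 718.9×0.260 = (1−0.415)·M·0.634.
M = 186.91/(0.634×0.585) = 503.96 tonne/day.
Recycle H = 0.415×503.96 = 209.14 tonne/day.
Combined feed G = 718.9 + 209.14 = 928.04 tonne/day.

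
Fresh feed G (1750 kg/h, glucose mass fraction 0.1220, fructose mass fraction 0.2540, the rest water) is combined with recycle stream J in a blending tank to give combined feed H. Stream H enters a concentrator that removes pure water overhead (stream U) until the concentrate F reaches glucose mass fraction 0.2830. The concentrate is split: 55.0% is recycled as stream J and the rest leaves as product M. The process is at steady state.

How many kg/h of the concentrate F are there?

Overall glucose balance (none leaves overhead): glucose in fresh feed = glucose in product, i.e. 1750×0.122 = (1−0.550)·F·0.283.
F = 213.5/(0.283×0.450) = 1676.5 kg/h.

1676 kg/h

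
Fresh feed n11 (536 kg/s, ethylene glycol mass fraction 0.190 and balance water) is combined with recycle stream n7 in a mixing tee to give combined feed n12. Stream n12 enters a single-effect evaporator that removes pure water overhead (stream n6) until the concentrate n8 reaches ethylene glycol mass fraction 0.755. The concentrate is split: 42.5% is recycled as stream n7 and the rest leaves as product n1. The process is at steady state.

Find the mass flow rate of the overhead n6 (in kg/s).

401.1 kg/s

Overall ethylene glycol balance (none leaves overhead): ethylene glycol in fresh feed = ethylene glycol in product, i.e. 536×0.190 = (1−0.425)·n8·0.755.
n8 = 101.84/(0.755×0.575) = 234.59 kg/s.
Recycle n7 = 0.425×234.59 = 99.699 kg/s.
Combined feed n12 = 536 + 99.699 = 635.7 kg/s.
Overhead n6 = n12 − n8 = 635.7 − 234.59 = 401.11 kg/s.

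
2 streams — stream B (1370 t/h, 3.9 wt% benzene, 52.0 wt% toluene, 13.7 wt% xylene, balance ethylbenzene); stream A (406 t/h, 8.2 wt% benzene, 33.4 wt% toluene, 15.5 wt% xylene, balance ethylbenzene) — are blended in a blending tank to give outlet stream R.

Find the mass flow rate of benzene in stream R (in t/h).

86.72 t/h

benzene out = benzene in = 1370×0.039 + 406×0.082 = 86.722 t/h.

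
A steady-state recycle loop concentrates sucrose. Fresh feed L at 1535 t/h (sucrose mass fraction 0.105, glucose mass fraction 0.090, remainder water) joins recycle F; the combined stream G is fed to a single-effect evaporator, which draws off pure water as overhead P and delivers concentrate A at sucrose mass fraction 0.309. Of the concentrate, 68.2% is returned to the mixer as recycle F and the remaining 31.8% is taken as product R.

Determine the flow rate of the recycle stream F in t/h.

1119 t/h

Overall sucrose balance (none leaves overhead): sucrose in fresh feed = sucrose in product, i.e. 1535×0.105 = (1−0.682)·A·0.309.
A = 161.17/(0.309×0.318) = 1640.3 t/h.
Recycle F = 0.682×1640.3 = 1118.7 t/h.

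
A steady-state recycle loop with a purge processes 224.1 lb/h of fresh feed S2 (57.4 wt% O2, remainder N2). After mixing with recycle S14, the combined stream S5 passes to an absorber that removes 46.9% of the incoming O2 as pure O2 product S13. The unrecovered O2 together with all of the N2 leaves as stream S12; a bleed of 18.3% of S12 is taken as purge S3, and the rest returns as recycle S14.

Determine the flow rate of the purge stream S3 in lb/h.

N2 enters only via S2 and leaves only via the purge: 224.1×0.426 = 0.183×(N2 in S12), and the absorber passes all N2, so N2 in S5 = N2 in S12 = 521.68 lb/h.
O2 in S5: m_A = 224.1×0.574 + (1−0.183)·(1−0.469)·m_A, so m_A = 128.63/0.5662 = 227.2 lb/h.
S12 = (1−0.469)×227.2 + 521.68 = 642.32 lb/h.
Purge S3 = 0.183×642.32 = 117.54 lb/h.

117.5 lb/h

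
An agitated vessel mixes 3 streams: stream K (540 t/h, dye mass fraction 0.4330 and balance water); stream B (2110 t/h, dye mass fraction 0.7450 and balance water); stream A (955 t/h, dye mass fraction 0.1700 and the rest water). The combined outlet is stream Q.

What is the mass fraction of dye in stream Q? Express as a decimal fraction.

Total flow out = 540 + 2110 + 955 = 3605 t/h.
dye in = 540×0.433 + 2110×0.745 + 955×0.170 = 1968.1 t/h.
dye mass fraction in Q = 1968.1/3605 = 0.5459.

0.5459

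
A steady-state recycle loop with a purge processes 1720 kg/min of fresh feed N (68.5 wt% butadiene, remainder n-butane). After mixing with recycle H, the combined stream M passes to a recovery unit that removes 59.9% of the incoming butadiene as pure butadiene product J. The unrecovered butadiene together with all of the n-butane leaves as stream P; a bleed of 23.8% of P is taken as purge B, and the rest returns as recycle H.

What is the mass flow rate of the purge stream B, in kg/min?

n-butane enters only via N and leaves only via the purge: 1720×0.315 = 0.238×(n-butane in P), and the recovery unit passes all n-butane, so n-butane in M = n-butane in P = 2276.5 kg/min.
butadiene in M: m_A = 1720×0.685 + (1−0.238)·(1−0.599)·m_A, so m_A = 1178.2/0.6944 = 1696.6 kg/min.
P = (1−0.599)×1696.6 + 2276.5 = 2956.8 kg/min.
Purge B = 0.238×2956.8 = 703.72 kg/min.

703.7 kg/min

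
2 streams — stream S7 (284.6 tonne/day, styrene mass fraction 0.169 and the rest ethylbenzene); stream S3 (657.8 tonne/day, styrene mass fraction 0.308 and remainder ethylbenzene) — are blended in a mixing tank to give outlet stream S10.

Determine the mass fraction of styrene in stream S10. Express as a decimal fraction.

Total flow out = 284.6 + 657.8 = 942.4 tonne/day.
styrene in = 284.6×0.169 + 657.8×0.308 = 250.7 tonne/day.
styrene mass fraction in S10 = 250.7/942.4 = 0.266.

0.266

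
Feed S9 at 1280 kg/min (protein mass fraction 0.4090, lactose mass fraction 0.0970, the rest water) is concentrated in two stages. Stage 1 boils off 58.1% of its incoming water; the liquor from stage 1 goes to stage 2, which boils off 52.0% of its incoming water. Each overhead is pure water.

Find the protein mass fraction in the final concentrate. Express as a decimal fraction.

water in feed = 1280×0.494 = 632.32 kg/min.
After stage 1: water left = (1−0.581)×632.32 = 264.94; stream total = 912.62 kg/min.
After stage 2: water left = (1−0.520)×264.94 = 127.17; final concentrate = 774.85 kg/min.
protein fraction = 523.52/774.85 = 0.6756.

0.6756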